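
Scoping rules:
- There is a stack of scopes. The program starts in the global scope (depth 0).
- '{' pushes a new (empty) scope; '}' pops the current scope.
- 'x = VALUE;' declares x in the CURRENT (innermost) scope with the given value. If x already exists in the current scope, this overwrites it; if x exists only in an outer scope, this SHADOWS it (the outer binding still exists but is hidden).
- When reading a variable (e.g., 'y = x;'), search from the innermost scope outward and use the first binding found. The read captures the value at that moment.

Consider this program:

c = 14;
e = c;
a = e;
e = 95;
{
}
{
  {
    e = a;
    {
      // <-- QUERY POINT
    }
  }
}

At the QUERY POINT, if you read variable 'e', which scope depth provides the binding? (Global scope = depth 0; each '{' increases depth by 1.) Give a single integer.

Step 1: declare c=14 at depth 0
Step 2: declare e=(read c)=14 at depth 0
Step 3: declare a=(read e)=14 at depth 0
Step 4: declare e=95 at depth 0
Step 5: enter scope (depth=1)
Step 6: exit scope (depth=0)
Step 7: enter scope (depth=1)
Step 8: enter scope (depth=2)
Step 9: declare e=(read a)=14 at depth 2
Step 10: enter scope (depth=3)
Visible at query point: a=14 c=14 e=14

Answer: 2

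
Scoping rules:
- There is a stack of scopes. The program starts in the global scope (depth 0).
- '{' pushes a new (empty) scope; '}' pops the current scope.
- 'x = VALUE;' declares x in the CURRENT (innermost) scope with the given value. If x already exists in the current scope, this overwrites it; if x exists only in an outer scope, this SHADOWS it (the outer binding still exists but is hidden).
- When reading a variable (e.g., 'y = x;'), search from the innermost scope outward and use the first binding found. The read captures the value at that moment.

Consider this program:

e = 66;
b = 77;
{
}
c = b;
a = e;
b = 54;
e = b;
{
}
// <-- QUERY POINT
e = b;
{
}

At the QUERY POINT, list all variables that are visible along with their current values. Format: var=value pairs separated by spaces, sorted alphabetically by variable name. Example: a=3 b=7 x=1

Step 1: declare e=66 at depth 0
Step 2: declare b=77 at depth 0
Step 3: enter scope (depth=1)
Step 4: exit scope (depth=0)
Step 5: declare c=(read b)=77 at depth 0
Step 6: declare a=(read e)=66 at depth 0
Step 7: declare b=54 at depth 0
Step 8: declare e=(read b)=54 at depth 0
Step 9: enter scope (depth=1)
Step 10: exit scope (depth=0)
Visible at query point: a=66 b=54 c=77 e=54

Answer: a=66 b=54 c=77 e=54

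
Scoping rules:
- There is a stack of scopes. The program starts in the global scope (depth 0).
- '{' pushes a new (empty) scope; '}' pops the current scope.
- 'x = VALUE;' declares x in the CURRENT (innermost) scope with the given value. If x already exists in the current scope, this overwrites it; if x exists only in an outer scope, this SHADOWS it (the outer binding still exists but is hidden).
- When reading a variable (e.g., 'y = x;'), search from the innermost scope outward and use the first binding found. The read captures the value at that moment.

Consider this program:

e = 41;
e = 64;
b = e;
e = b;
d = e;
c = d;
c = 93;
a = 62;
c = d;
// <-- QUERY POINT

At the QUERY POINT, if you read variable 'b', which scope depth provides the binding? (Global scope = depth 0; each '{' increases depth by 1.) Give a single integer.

Answer: 0

Derivation:
Step 1: declare e=41 at depth 0
Step 2: declare e=64 at depth 0
Step 3: declare b=(read e)=64 at depth 0
Step 4: declare e=(read b)=64 at depth 0
Step 5: declare d=(read e)=64 at depth 0
Step 6: declare c=(read d)=64 at depth 0
Step 7: declare c=93 at depth 0
Step 8: declare a=62 at depth 0
Step 9: declare c=(read d)=64 at depth 0
Visible at query point: a=62 b=64 c=64 d=64 e=64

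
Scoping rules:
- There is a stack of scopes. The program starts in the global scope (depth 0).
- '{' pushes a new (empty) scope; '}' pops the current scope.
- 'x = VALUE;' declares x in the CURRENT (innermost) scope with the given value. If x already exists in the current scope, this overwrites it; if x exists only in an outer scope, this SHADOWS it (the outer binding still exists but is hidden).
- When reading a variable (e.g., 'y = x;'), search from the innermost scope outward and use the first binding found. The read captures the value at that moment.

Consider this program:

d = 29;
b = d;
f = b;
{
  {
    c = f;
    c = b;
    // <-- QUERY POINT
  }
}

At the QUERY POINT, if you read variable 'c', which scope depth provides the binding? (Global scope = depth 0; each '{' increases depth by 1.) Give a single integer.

Answer: 2

Derivation:
Step 1: declare d=29 at depth 0
Step 2: declare b=(read d)=29 at depth 0
Step 3: declare f=(read b)=29 at depth 0
Step 4: enter scope (depth=1)
Step 5: enter scope (depth=2)
Step 6: declare c=(read f)=29 at depth 2
Step 7: declare c=(read b)=29 at depth 2
Visible at query point: b=29 c=29 d=29 f=29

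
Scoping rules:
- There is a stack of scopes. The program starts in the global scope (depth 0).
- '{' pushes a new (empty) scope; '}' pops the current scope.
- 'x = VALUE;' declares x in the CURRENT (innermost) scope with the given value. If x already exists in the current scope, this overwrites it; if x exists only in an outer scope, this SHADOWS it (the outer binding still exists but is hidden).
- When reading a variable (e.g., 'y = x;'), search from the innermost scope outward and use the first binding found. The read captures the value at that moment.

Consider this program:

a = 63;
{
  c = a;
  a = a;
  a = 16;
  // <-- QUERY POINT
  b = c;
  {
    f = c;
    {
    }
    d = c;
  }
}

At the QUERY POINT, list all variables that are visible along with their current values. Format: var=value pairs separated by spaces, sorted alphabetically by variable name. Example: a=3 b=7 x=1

Answer: a=16 c=63

Derivation:
Step 1: declare a=63 at depth 0
Step 2: enter scope (depth=1)
Step 3: declare c=(read a)=63 at depth 1
Step 4: declare a=(read a)=63 at depth 1
Step 5: declare a=16 at depth 1
Visible at query point: a=16 c=63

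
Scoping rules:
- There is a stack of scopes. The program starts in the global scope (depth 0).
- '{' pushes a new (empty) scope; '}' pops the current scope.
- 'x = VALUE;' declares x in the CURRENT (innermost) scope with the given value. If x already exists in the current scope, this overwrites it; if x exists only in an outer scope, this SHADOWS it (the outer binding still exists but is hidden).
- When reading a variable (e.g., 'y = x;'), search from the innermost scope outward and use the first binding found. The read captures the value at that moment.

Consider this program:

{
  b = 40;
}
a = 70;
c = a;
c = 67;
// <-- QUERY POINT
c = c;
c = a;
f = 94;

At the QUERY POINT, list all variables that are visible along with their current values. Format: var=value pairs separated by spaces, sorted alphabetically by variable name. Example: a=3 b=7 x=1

Answer: a=70 c=67

Derivation:
Step 1: enter scope (depth=1)
Step 2: declare b=40 at depth 1
Step 3: exit scope (depth=0)
Step 4: declare a=70 at depth 0
Step 5: declare c=(read a)=70 at depth 0
Step 6: declare c=67 at depth 0
Visible at query point: a=70 c=67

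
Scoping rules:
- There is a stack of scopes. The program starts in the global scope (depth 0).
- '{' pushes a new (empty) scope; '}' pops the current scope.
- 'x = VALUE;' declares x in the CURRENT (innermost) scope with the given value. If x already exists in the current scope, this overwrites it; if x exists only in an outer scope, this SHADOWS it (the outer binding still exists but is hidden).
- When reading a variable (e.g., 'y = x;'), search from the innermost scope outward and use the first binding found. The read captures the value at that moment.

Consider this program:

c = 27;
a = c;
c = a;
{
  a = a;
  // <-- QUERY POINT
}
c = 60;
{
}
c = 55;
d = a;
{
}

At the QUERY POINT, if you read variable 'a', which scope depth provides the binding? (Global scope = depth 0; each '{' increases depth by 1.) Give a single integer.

Answer: 1

Derivation:
Step 1: declare c=27 at depth 0
Step 2: declare a=(read c)=27 at depth 0
Step 3: declare c=(read a)=27 at depth 0
Step 4: enter scope (depth=1)
Step 5: declare a=(read a)=27 at depth 1
Visible at query point: a=27 c=27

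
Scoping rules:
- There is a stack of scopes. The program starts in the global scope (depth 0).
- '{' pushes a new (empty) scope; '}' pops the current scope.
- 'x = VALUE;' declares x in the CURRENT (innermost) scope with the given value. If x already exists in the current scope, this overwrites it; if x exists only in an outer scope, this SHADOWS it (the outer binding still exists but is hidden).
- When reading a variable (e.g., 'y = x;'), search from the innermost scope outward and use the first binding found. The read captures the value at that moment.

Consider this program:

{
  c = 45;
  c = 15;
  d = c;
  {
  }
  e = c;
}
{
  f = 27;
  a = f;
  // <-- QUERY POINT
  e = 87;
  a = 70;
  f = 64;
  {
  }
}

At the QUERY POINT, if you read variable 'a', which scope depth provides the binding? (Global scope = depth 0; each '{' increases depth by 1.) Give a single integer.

Step 1: enter scope (depth=1)
Step 2: declare c=45 at depth 1
Step 3: declare c=15 at depth 1
Step 4: declare d=(read c)=15 at depth 1
Step 5: enter scope (depth=2)
Step 6: exit scope (depth=1)
Step 7: declare e=(read c)=15 at depth 1
Step 8: exit scope (depth=0)
Step 9: enter scope (depth=1)
Step 10: declare f=27 at depth 1
Step 11: declare a=(read f)=27 at depth 1
Visible at query point: a=27 f=27

Answer: 1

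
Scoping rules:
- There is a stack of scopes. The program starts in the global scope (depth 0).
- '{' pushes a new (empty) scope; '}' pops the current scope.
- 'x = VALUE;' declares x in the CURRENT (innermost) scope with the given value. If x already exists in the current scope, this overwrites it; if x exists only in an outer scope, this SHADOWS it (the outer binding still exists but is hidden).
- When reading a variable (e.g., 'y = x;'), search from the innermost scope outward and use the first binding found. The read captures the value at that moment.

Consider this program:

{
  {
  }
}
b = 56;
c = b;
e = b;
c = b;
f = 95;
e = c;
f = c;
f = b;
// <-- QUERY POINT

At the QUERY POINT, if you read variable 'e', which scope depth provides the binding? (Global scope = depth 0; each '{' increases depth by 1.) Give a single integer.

Answer: 0

Derivation:
Step 1: enter scope (depth=1)
Step 2: enter scope (depth=2)
Step 3: exit scope (depth=1)
Step 4: exit scope (depth=0)
Step 5: declare b=56 at depth 0
Step 6: declare c=(read b)=56 at depth 0
Step 7: declare e=(read b)=56 at depth 0
Step 8: declare c=(read b)=56 at depth 0
Step 9: declare f=95 at depth 0
Step 10: declare e=(read c)=56 at depth 0
Step 11: declare f=(read c)=56 at depth 0
Step 12: declare f=(read b)=56 at depth 0
Visible at query point: b=56 c=56 e=56 f=56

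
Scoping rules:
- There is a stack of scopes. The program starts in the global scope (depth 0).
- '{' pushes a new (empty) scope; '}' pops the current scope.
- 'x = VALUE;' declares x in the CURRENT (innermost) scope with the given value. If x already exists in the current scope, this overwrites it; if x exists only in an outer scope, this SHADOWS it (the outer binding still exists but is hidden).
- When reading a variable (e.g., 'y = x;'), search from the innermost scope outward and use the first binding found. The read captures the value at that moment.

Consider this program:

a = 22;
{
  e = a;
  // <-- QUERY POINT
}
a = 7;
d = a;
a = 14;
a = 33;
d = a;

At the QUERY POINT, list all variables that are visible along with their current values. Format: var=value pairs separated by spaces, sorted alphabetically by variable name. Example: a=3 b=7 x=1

Step 1: declare a=22 at depth 0
Step 2: enter scope (depth=1)
Step 3: declare e=(read a)=22 at depth 1
Visible at query point: a=22 e=22

Answer: a=22 e=22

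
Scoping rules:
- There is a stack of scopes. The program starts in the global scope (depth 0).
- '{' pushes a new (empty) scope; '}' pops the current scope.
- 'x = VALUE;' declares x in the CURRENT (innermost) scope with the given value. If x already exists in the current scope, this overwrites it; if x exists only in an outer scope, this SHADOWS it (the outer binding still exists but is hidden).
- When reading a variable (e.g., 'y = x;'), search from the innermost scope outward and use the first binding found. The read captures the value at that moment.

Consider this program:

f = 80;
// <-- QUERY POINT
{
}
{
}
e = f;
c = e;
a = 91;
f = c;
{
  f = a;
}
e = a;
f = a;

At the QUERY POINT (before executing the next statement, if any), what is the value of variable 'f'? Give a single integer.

Step 1: declare f=80 at depth 0
Visible at query point: f=80

Answer: 80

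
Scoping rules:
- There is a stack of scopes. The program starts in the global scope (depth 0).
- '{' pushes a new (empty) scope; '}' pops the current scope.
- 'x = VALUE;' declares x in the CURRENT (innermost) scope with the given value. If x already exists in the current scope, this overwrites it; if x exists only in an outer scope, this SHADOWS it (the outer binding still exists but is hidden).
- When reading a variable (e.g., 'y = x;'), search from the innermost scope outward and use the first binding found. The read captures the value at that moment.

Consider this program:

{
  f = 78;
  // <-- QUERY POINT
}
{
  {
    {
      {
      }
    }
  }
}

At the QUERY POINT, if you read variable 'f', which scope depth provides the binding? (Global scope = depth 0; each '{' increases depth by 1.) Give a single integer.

Step 1: enter scope (depth=1)
Step 2: declare f=78 at depth 1
Visible at query point: f=78

Answer: 1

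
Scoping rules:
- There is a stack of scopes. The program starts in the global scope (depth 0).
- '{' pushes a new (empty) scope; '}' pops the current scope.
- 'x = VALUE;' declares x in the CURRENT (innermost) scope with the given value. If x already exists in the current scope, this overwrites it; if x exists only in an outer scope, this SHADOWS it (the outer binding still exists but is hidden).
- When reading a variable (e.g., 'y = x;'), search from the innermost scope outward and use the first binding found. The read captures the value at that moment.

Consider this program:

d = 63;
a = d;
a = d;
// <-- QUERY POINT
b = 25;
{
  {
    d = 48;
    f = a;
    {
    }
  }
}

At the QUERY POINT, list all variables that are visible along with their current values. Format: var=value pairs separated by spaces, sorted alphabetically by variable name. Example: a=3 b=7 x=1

Answer: a=63 d=63

Derivation:
Step 1: declare d=63 at depth 0
Step 2: declare a=(read d)=63 at depth 0
Step 3: declare a=(read d)=63 at depth 0
Visible at query point: a=63 d=63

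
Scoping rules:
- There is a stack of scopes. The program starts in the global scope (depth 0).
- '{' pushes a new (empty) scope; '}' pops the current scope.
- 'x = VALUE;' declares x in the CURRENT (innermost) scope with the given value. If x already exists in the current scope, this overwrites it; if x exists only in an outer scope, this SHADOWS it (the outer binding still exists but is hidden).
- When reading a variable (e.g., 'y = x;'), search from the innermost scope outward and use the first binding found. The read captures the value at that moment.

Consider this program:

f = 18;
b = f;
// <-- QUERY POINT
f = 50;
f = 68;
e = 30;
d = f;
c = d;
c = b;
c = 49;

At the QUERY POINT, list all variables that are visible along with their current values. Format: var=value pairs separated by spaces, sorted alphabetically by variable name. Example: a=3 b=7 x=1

Answer: b=18 f=18

Derivation:
Step 1: declare f=18 at depth 0
Step 2: declare b=(read f)=18 at depth 0
Visible at query point: b=18 f=18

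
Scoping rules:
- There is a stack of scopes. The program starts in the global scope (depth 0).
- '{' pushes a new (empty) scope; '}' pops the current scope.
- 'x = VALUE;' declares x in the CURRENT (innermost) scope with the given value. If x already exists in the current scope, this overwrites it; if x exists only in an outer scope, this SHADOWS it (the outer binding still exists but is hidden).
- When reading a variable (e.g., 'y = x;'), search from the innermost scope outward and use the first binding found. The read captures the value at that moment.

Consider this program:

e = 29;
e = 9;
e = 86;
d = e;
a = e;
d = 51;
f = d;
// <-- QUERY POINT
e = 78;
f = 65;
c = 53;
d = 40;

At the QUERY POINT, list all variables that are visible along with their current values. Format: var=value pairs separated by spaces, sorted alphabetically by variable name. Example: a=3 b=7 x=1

Step 1: declare e=29 at depth 0
Step 2: declare e=9 at depth 0
Step 3: declare e=86 at depth 0
Step 4: declare d=(read e)=86 at depth 0
Step 5: declare a=(read e)=86 at depth 0
Step 6: declare d=51 at depth 0
Step 7: declare f=(read d)=51 at depth 0
Visible at query point: a=86 d=51 e=86 f=51

Answer: a=86 d=51 e=86 f=51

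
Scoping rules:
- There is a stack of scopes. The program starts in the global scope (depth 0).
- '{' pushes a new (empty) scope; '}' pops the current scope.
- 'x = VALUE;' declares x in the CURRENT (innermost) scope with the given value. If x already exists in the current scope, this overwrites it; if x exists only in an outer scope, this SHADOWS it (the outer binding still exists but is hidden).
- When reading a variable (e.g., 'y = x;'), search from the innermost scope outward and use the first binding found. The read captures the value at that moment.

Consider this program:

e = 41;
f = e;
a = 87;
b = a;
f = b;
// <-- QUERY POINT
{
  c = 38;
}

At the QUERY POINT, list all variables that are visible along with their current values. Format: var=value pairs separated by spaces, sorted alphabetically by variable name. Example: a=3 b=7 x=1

Step 1: declare e=41 at depth 0
Step 2: declare f=(read e)=41 at depth 0
Step 3: declare a=87 at depth 0
Step 4: declare b=(read a)=87 at depth 0
Step 5: declare f=(read b)=87 at depth 0
Visible at query point: a=87 b=87 e=41 f=87

Answer: a=87 b=87 e=41 f=87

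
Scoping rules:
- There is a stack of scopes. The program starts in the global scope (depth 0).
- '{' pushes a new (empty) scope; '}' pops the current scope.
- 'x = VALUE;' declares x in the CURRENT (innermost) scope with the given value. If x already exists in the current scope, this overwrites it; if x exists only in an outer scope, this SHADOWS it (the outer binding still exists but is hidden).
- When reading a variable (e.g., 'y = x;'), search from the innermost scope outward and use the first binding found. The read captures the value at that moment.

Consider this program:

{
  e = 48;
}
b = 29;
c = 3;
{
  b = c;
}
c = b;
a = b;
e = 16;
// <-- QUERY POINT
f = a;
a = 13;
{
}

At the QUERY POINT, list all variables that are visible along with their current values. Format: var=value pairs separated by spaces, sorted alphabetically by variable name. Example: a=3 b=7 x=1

Answer: a=29 b=29 c=29 e=16

Derivation:
Step 1: enter scope (depth=1)
Step 2: declare e=48 at depth 1
Step 3: exit scope (depth=0)
Step 4: declare b=29 at depth 0
Step 5: declare c=3 at depth 0
Step 6: enter scope (depth=1)
Step 7: declare b=(read c)=3 at depth 1
Step 8: exit scope (depth=0)
Step 9: declare c=(read b)=29 at depth 0
Step 10: declare a=(read b)=29 at depth 0
Step 11: declare e=16 at depth 0
Visible at query point: a=29 b=29 c=29 e=16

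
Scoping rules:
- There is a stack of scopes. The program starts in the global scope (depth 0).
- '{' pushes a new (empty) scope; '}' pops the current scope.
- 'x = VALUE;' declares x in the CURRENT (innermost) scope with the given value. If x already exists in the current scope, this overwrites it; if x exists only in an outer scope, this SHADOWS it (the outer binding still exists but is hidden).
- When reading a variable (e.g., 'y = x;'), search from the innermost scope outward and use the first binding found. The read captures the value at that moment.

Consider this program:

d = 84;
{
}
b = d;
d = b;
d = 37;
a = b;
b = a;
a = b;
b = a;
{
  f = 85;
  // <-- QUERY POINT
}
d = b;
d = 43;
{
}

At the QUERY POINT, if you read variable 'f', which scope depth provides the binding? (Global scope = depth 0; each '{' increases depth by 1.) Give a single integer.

Answer: 1

Derivation:
Step 1: declare d=84 at depth 0
Step 2: enter scope (depth=1)
Step 3: exit scope (depth=0)
Step 4: declare b=(read d)=84 at depth 0
Step 5: declare d=(read b)=84 at depth 0
Step 6: declare d=37 at depth 0
Step 7: declare a=(read b)=84 at depth 0
Step 8: declare b=(read a)=84 at depth 0
Step 9: declare a=(read b)=84 at depth 0
Step 10: declare b=(read a)=84 at depth 0
Step 11: enter scope (depth=1)
Step 12: declare f=85 at depth 1
Visible at query point: a=84 b=84 d=37 f=85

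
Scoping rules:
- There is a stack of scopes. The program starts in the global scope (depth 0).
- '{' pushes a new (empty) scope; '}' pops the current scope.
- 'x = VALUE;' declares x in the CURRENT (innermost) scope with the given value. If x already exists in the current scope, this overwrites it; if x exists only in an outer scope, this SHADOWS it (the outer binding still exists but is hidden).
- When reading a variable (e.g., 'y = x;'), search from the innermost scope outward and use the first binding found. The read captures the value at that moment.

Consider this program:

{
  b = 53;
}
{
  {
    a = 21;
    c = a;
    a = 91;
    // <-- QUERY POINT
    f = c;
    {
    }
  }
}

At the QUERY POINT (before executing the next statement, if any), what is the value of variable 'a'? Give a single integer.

Step 1: enter scope (depth=1)
Step 2: declare b=53 at depth 1
Step 3: exit scope (depth=0)
Step 4: enter scope (depth=1)
Step 5: enter scope (depth=2)
Step 6: declare a=21 at depth 2
Step 7: declare c=(read a)=21 at depth 2
Step 8: declare a=91 at depth 2
Visible at query point: a=91 c=21

Answer: 91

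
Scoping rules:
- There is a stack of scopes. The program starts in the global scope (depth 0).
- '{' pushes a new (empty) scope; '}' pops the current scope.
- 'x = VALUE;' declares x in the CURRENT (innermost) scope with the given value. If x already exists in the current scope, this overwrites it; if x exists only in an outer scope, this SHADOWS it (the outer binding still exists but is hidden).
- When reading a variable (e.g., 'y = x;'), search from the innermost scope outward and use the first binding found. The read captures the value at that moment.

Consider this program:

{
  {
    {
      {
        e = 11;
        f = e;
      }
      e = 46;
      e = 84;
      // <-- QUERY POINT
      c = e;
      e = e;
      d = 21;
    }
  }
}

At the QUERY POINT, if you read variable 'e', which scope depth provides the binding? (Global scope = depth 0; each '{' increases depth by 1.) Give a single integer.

Answer: 3

Derivation:
Step 1: enter scope (depth=1)
Step 2: enter scope (depth=2)
Step 3: enter scope (depth=3)
Step 4: enter scope (depth=4)
Step 5: declare e=11 at depth 4
Step 6: declare f=(read e)=11 at depth 4
Step 7: exit scope (depth=3)
Step 8: declare e=46 at depth 3
Step 9: declare e=84 at depth 3
Visible at query point: e=84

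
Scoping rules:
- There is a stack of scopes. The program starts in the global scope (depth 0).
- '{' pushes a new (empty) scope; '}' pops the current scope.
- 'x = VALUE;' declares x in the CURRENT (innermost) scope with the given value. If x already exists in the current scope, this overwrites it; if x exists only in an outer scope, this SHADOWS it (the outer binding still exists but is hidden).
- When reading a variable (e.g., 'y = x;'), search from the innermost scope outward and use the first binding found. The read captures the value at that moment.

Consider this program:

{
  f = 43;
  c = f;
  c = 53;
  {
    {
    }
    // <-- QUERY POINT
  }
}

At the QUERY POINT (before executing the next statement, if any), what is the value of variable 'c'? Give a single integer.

Answer: 53

Derivation:
Step 1: enter scope (depth=1)
Step 2: declare f=43 at depth 1
Step 3: declare c=(read f)=43 at depth 1
Step 4: declare c=53 at depth 1
Step 5: enter scope (depth=2)
Step 6: enter scope (depth=3)
Step 7: exit scope (depth=2)
Visible at query point: c=53 f=43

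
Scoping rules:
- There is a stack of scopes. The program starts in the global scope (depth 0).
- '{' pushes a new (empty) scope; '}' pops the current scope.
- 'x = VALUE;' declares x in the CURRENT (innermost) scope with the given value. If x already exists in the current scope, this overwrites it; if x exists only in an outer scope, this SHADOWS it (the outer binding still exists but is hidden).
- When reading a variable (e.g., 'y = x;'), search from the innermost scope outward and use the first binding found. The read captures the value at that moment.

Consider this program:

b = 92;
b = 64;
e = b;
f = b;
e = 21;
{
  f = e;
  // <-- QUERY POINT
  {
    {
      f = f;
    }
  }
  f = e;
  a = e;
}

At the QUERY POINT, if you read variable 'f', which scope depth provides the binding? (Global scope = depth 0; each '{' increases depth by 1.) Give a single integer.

Answer: 1

Derivation:
Step 1: declare b=92 at depth 0
Step 2: declare b=64 at depth 0
Step 3: declare e=(read b)=64 at depth 0
Step 4: declare f=(read b)=64 at depth 0
Step 5: declare e=21 at depth 0
Step 6: enter scope (depth=1)
Step 7: declare f=(read e)=21 at depth 1
Visible at query point: b=64 e=21 f=21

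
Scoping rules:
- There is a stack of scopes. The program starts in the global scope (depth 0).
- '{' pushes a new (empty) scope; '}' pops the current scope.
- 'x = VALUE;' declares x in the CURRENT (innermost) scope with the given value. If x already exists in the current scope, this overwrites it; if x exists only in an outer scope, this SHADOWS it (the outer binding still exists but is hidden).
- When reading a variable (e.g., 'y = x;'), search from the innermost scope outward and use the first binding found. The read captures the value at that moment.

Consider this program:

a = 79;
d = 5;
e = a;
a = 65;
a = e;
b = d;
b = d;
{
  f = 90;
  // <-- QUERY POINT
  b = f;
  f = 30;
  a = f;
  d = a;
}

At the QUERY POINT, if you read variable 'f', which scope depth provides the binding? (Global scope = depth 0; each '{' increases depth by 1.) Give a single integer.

Step 1: declare a=79 at depth 0
Step 2: declare d=5 at depth 0
Step 3: declare e=(read a)=79 at depth 0
Step 4: declare a=65 at depth 0
Step 5: declare a=(read e)=79 at depth 0
Step 6: declare b=(read d)=5 at depth 0
Step 7: declare b=(read d)=5 at depth 0
Step 8: enter scope (depth=1)
Step 9: declare f=90 at depth 1
Visible at query point: a=79 b=5 d=5 e=79 f=90

Answer: 1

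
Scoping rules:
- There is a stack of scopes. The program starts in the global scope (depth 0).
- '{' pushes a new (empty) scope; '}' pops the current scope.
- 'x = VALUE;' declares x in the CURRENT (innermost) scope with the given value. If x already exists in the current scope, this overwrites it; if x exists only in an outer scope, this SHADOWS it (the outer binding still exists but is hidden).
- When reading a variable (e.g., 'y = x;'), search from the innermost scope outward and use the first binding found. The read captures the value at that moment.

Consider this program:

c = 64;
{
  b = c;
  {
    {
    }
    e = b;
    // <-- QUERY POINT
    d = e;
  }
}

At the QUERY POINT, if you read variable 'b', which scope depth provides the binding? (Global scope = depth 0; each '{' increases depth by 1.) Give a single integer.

Step 1: declare c=64 at depth 0
Step 2: enter scope (depth=1)
Step 3: declare b=(read c)=64 at depth 1
Step 4: enter scope (depth=2)
Step 5: enter scope (depth=3)
Step 6: exit scope (depth=2)
Step 7: declare e=(read b)=64 at depth 2
Visible at query point: b=64 c=64 e=64

Answer: 1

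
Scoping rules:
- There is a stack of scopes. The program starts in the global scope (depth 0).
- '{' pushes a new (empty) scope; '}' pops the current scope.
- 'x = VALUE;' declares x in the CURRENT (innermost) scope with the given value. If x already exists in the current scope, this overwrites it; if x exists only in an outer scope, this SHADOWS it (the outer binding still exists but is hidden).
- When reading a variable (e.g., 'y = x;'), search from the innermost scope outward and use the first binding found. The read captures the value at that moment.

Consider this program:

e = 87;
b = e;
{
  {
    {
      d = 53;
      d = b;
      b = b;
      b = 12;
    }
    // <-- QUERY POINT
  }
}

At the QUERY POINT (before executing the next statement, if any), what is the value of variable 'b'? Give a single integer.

Step 1: declare e=87 at depth 0
Step 2: declare b=(read e)=87 at depth 0
Step 3: enter scope (depth=1)
Step 4: enter scope (depth=2)
Step 5: enter scope (depth=3)
Step 6: declare d=53 at depth 3
Step 7: declare d=(read b)=87 at depth 3
Step 8: declare b=(read b)=87 at depth 3
Step 9: declare b=12 at depth 3
Step 10: exit scope (depth=2)
Visible at query point: b=87 e=87

Answer: 87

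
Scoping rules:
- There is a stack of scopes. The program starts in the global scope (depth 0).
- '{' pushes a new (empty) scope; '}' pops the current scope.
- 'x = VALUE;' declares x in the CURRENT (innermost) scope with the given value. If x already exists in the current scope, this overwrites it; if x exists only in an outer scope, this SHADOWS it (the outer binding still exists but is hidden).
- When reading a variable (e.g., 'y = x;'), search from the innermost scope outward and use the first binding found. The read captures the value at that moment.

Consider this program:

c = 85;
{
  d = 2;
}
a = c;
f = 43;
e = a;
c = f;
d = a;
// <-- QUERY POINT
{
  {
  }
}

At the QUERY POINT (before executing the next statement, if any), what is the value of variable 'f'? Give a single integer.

Answer: 43

Derivation:
Step 1: declare c=85 at depth 0
Step 2: enter scope (depth=1)
Step 3: declare d=2 at depth 1
Step 4: exit scope (depth=0)
Step 5: declare a=(read c)=85 at depth 0
Step 6: declare f=43 at depth 0
Step 7: declare e=(read a)=85 at depth 0
Step 8: declare c=(read f)=43 at depth 0
Step 9: declare d=(read a)=85 at depth 0
Visible at query point: a=85 c=43 d=85 e=85 f=43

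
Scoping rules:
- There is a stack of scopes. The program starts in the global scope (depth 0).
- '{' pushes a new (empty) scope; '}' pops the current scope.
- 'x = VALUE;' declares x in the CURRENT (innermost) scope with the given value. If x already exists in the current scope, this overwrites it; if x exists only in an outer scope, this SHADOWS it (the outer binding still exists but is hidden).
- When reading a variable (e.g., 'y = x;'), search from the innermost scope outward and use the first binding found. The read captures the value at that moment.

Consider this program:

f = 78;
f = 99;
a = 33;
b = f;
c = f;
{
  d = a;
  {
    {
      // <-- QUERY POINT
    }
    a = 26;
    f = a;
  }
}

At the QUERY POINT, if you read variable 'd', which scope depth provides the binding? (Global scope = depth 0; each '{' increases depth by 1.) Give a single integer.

Answer: 1

Derivation:
Step 1: declare f=78 at depth 0
Step 2: declare f=99 at depth 0
Step 3: declare a=33 at depth 0
Step 4: declare b=(read f)=99 at depth 0
Step 5: declare c=(read f)=99 at depth 0
Step 6: enter scope (depth=1)
Step 7: declare d=(read a)=33 at depth 1
Step 8: enter scope (depth=2)
Step 9: enter scope (depth=3)
Visible at query point: a=33 b=99 c=99 d=33 f=99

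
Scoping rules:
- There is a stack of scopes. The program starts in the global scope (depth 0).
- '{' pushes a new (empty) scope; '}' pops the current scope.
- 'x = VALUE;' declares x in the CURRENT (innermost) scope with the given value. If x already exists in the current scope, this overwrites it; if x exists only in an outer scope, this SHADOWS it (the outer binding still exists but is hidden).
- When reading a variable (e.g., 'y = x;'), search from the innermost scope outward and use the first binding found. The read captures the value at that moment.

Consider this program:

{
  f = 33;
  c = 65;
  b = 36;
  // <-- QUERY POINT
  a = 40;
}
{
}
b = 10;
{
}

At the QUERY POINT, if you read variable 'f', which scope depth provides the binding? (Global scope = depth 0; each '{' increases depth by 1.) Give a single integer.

Step 1: enter scope (depth=1)
Step 2: declare f=33 at depth 1
Step 3: declare c=65 at depth 1
Step 4: declare b=36 at depth 1
Visible at query point: b=36 c=65 f=33

Answer: 1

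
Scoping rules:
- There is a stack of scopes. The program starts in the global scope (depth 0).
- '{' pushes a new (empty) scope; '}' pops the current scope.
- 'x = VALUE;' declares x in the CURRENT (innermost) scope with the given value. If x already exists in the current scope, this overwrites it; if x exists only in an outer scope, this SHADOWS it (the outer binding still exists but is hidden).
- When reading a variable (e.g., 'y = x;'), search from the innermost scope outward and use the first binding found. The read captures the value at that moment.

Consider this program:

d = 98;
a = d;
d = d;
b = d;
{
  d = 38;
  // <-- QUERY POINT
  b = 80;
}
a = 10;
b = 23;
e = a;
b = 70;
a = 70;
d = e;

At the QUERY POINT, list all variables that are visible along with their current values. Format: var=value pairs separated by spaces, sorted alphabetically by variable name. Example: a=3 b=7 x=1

Answer: a=98 b=98 d=38

Derivation:
Step 1: declare d=98 at depth 0
Step 2: declare a=(read d)=98 at depth 0
Step 3: declare d=(read d)=98 at depth 0
Step 4: declare b=(read d)=98 at depth 0
Step 5: enter scope (depth=1)
Step 6: declare d=38 at depth 1
Visible at query point: a=98 b=98 d=38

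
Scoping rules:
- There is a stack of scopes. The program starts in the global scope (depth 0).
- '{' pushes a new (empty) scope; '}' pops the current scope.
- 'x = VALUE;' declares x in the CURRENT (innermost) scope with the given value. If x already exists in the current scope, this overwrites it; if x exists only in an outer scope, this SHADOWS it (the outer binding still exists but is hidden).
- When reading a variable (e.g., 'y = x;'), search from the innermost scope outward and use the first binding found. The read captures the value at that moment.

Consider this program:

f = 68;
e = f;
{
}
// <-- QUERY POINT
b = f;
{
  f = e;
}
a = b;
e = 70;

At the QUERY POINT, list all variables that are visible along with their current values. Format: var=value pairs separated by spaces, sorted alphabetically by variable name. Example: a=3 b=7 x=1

Answer: e=68 f=68

Derivation:
Step 1: declare f=68 at depth 0
Step 2: declare e=(read f)=68 at depth 0
Step 3: enter scope (depth=1)
Step 4: exit scope (depth=0)
Visible at query point: e=68 f=68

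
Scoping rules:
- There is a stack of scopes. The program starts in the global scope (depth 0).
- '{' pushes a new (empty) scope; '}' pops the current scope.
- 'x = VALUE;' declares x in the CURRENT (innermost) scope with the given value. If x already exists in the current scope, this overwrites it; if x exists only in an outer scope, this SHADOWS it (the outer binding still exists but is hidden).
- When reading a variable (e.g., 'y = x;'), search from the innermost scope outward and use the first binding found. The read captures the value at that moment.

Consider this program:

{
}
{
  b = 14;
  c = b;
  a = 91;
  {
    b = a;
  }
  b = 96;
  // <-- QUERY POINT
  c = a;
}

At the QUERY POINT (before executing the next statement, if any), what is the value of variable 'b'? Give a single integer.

Answer: 96

Derivation:
Step 1: enter scope (depth=1)
Step 2: exit scope (depth=0)
Step 3: enter scope (depth=1)
Step 4: declare b=14 at depth 1
Step 5: declare c=(read b)=14 at depth 1
Step 6: declare a=91 at depth 1
Step 7: enter scope (depth=2)
Step 8: declare b=(read a)=91 at depth 2
Step 9: exit scope (depth=1)
Step 10: declare b=96 at depth 1
Visible at query point: a=91 b=96 c=14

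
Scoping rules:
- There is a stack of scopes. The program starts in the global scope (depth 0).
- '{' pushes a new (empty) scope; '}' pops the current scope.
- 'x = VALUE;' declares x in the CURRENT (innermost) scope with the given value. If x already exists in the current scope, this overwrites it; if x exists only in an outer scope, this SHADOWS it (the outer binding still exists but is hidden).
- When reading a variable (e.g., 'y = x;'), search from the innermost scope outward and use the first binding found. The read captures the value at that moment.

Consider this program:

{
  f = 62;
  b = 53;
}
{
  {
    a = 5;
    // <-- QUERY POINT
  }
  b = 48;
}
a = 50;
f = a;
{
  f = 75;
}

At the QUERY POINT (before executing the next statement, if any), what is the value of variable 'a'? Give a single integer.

Answer: 5

Derivation:
Step 1: enter scope (depth=1)
Step 2: declare f=62 at depth 1
Step 3: declare b=53 at depth 1
Step 4: exit scope (depth=0)
Step 5: enter scope (depth=1)
Step 6: enter scope (depth=2)
Step 7: declare a=5 at depth 2
Visible at query point: a=5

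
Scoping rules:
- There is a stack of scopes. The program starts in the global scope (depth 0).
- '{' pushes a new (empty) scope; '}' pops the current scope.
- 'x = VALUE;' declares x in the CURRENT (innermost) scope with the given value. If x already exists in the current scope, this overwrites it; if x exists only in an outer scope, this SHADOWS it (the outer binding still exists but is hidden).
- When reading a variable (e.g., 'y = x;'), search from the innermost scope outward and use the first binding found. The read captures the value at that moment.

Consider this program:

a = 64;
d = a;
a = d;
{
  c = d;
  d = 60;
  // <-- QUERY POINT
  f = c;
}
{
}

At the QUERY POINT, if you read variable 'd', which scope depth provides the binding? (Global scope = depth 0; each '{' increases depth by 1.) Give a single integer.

Answer: 1

Derivation:
Step 1: declare a=64 at depth 0
Step 2: declare d=(read a)=64 at depth 0
Step 3: declare a=(read d)=64 at depth 0
Step 4: enter scope (depth=1)
Step 5: declare c=(read d)=64 at depth 1
Step 6: declare d=60 at depth 1
Visible at query point: a=64 c=64 d=60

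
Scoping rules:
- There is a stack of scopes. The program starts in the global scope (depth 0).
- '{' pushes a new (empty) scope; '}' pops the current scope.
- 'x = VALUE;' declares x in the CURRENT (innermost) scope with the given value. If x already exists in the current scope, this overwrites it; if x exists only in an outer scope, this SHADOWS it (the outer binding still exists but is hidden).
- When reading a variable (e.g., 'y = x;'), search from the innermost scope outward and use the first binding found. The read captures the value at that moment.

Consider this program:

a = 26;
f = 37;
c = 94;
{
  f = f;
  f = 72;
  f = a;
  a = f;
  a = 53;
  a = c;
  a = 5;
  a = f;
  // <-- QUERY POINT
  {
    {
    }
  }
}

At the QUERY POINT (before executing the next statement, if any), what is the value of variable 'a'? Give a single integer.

Step 1: declare a=26 at depth 0
Step 2: declare f=37 at depth 0
Step 3: declare c=94 at depth 0
Step 4: enter scope (depth=1)
Step 5: declare f=(read f)=37 at depth 1
Step 6: declare f=72 at depth 1
Step 7: declare f=(read a)=26 at depth 1
Step 8: declare a=(read f)=26 at depth 1
Step 9: declare a=53 at depth 1
Step 10: declare a=(read c)=94 at depth 1
Step 11: declare a=5 at depth 1
Step 12: declare a=(read f)=26 at depth 1
Visible at query point: a=26 c=94 f=26

Answer: 26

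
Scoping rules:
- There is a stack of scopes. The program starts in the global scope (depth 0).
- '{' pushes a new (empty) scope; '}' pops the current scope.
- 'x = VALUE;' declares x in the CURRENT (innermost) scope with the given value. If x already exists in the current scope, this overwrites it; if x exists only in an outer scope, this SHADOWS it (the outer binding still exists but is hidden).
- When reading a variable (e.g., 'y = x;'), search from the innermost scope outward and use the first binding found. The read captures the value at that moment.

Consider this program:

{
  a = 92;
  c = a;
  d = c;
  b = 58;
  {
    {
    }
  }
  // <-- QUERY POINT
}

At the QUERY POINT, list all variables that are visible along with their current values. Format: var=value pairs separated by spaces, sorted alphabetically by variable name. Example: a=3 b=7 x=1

Answer: a=92 b=58 c=92 d=92

Derivation:
Step 1: enter scope (depth=1)
Step 2: declare a=92 at depth 1
Step 3: declare c=(read a)=92 at depth 1
Step 4: declare d=(read c)=92 at depth 1
Step 5: declare b=58 at depth 1
Step 6: enter scope (depth=2)
Step 7: enter scope (depth=3)
Step 8: exit scope (depth=2)
Step 9: exit scope (depth=1)
Visible at query point: a=92 b=58 c=92 d=92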